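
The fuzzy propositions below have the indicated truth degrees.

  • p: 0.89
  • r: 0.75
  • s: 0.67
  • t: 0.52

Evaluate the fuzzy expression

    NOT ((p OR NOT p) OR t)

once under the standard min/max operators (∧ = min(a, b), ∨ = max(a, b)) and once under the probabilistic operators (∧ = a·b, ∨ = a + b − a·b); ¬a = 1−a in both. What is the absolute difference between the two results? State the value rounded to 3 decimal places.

Under standard min/max:
  NOT p = 1 − 0.89 = 0.11
  p OR NOT p = max(a, b) on (0.89, 0.11) = 0.89
  (p OR NOT p) OR t = max(a, b) on (0.89, 0.52) = 0.89
  NOT ((p OR NOT p) OR t) = 1 − 0.89 = 0.11
  → value = 0.1100
Under probabilistic:
  NOT p = 1 − 0.8900 = 0.1100
  p OR NOT p = a + b − a·b on (0.8900, 0.1100) = 0.9021
  (p OR NOT p) OR t = a + b − a·b on (0.9021, 0.5200) = 0.9530
  NOT ((p OR NOT p) OR t) = 1 − 0.9530 = 0.0470
  → value = 0.0470
|0.1100 − 0.0470| = 0.063

0.063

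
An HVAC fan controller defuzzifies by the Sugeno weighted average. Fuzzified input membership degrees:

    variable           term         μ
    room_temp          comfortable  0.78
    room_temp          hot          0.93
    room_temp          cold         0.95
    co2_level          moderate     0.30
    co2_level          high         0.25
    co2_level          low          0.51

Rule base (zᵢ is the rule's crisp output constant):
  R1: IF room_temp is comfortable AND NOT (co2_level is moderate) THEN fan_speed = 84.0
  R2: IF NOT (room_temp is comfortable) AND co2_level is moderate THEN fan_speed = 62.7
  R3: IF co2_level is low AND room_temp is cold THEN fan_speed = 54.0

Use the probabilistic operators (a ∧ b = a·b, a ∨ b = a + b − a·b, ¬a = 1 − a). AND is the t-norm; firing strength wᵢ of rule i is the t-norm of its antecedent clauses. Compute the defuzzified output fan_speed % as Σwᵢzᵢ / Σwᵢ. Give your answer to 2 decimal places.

R1 (z=84.0): comfortable=0.78, ¬moderate=1−0.30=0.70; AND[a·b] → w = 0.5460
R2 (z=62.7): ¬comfortable=1−0.78=0.22, moderate=0.30; AND[a·b] → w = 0.0660
R3 (z=54.0): low=0.51, cold=0.95; AND[a·b] → w = 0.4845
Weighted average = (0.5460·84.0 + 0.0660·62.7 + 0.4845·54.0) / (0.5460 + 0.0660 + 0.4845)
  = 76.1652 / 1.0965 = 69.46

69.46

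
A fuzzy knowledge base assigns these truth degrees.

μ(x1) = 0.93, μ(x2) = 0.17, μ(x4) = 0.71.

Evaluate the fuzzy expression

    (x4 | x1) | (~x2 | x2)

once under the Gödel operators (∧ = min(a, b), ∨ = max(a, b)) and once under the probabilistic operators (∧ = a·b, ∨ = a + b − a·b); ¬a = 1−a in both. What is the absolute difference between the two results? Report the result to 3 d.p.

0.067

Under Gödel:
  x4 | x1 = max(a, b) on (0.71, 0.93) = 0.93
  ~x2 = 1 − 0.17 = 0.83
  ~x2 | x2 = max(a, b) on (0.83, 0.17) = 0.83
  (x4 | x1) | (~x2 | x2) = max(a, b) on (0.93, 0.83) = 0.93
  → value = 0.9300
Under probabilistic:
  x4 | x1 = a + b − a·b on (0.7100, 0.9300) = 0.9797
  ~x2 = 1 − 0.1700 = 0.8300
  ~x2 | x2 = a + b − a·b on (0.8300, 0.1700) = 0.8589
  (x4 | x1) | (~x2 | x2) = a + b − a·b on (0.9797, 0.8589) = 0.9971
  → value = 0.9971
|0.9300 − 0.9971| = 0.067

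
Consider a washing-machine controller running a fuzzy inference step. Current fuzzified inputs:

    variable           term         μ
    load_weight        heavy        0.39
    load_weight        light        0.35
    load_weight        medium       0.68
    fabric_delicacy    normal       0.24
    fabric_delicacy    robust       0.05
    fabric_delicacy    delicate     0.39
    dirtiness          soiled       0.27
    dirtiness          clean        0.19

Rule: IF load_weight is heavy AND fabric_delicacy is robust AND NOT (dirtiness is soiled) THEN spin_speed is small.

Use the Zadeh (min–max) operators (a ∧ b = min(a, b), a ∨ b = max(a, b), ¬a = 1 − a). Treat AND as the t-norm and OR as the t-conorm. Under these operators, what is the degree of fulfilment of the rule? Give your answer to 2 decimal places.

firing strength: heavy=0.39, robust=0.05, ¬soiled=1−0.27=0.73; AND[min(a, b)] → w = 0.05

0.05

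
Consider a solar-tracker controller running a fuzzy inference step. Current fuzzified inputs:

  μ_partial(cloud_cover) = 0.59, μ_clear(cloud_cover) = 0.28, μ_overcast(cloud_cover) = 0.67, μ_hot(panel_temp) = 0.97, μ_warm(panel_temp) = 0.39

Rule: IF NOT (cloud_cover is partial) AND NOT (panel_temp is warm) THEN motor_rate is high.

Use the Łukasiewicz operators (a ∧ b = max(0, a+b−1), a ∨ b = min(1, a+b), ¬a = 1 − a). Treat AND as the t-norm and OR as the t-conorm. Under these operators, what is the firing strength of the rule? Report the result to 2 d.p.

0.02

firing strength: ¬partial=1−0.59=0.41, ¬warm=1−0.39=0.61; AND[max(0, a+b−1)] → w = 0.02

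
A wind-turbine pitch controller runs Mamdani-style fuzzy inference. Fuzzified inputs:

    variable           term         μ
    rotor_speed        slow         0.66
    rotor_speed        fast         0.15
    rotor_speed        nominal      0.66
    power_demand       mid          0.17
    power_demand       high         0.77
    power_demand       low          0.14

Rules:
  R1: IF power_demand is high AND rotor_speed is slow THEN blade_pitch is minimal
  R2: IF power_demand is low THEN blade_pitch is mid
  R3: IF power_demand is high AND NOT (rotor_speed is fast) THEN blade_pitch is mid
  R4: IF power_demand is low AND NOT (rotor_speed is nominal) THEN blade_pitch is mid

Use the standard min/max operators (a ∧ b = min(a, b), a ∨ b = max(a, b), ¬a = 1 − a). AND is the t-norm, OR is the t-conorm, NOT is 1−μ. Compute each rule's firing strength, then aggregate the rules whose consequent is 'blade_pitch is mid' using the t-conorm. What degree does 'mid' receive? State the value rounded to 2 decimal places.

0.77

R1: high=0.77, slow=0.66; AND[min(a, b)] → w = 0.66
R2: low=0.14 → w = 0.14
R3: high=0.77, ¬fast=1−0.15=0.85; AND[min(a, b)] → w = 0.77
R4: low=0.14, ¬nominal=1−0.66=0.34; AND[min(a, b)] → w = 0.14
Rules with consequent 'mid': {R2, R3, R4} → strengths 0.14, 0.77, 0.14
Aggregate via t-conorm [max(a, b)]: 0.77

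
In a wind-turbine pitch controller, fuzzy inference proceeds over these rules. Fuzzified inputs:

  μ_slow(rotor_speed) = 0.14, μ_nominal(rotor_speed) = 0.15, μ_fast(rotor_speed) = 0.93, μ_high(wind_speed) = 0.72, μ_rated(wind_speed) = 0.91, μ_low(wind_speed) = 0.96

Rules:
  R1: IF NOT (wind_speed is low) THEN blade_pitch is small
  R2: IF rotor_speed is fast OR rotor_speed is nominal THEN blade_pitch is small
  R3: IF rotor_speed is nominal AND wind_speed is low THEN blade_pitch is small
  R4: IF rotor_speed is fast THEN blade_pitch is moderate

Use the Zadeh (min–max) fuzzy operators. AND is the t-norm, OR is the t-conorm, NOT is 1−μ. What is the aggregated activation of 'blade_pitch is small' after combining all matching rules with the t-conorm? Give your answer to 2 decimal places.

0.93

R1: ¬low=1−0.96=0.04 → w = 0.04
R2: fast=0.93, nominal=0.15; OR[max(a, b)] → w = 0.93
R3: nominal=0.15, low=0.96; AND[min(a, b)] → w = 0.15
R4: fast=0.93 → w = 0.93
Rules with consequent 'small': {R1, R2, R3} → strengths 0.04, 0.93, 0.15
Aggregate via t-conorm [max(a, b)]: 0.93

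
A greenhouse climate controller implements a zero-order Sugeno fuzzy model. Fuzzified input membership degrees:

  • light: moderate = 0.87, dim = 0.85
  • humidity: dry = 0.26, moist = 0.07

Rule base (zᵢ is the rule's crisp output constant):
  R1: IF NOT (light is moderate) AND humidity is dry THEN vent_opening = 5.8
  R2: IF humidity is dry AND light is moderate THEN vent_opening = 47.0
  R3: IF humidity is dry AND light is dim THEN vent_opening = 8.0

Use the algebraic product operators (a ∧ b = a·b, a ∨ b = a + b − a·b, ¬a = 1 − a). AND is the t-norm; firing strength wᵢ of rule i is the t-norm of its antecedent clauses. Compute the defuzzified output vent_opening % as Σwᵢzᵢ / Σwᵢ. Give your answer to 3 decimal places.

R1 (z=5.8): ¬moderate=1−0.87=0.13, dry=0.26; AND[a·b] → w = 0.0338
R2 (z=47.0): dry=0.26, moderate=0.87; AND[a·b] → w = 0.2262
R3 (z=8.0): dry=0.26, dim=0.85; AND[a·b] → w = 0.2210
Weighted average = (0.0338·5.8 + 0.2262·47.0 + 0.2210·8.0) / (0.0338 + 0.2262 + 0.2210)
  = 12.5954 / 0.4810 = 26.186

26.186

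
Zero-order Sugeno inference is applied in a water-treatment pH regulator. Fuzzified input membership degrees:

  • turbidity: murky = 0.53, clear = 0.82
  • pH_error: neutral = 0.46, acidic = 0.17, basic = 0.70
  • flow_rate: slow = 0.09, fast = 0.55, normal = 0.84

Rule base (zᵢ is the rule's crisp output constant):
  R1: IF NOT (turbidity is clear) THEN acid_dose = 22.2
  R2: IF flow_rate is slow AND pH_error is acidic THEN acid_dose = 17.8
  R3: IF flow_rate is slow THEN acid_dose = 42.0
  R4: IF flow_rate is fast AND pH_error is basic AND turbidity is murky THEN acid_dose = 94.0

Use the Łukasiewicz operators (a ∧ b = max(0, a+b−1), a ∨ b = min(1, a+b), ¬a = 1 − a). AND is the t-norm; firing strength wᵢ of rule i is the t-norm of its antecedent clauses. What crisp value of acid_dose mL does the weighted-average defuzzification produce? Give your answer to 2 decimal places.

28.80

R1 (z=22.2): ¬clear=1−0.82=0.18 → w = 0.18
R2 (z=17.8): slow=0.09, acidic=0.17; AND[max(0, a+b−1)] → w = 0.00
R3 (z=42.0): slow=0.09 → w = 0.09
R4 (z=94.0): fast=0.55, basic=0.70, murky=0.53; AND[max(0, a+b−1)] → w = 0.00
Weighted average = (0.18·22.2 + 0.00·17.8 + 0.09·42.0 + 0.00·94.0) / (0.18 + 0.00 + 0.09 + 0.00)
  = 7.7760 / 0.2700 = 28.80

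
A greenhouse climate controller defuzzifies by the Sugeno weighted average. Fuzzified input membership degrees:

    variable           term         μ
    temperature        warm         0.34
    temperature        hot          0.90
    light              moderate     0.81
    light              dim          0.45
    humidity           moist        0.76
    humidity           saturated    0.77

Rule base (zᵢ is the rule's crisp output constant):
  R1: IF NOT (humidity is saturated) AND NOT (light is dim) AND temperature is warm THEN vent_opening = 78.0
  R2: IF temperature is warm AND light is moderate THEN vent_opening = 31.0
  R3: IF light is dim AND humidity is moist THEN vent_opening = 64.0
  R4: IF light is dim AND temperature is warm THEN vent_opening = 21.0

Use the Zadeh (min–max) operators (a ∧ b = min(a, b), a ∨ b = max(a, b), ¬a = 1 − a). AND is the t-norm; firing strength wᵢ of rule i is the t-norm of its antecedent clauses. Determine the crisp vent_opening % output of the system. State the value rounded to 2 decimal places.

47.37

R1 (z=78.0): ¬saturated=1−0.77=0.23, ¬dim=1−0.45=0.55, warm=0.34; AND[min(a, b)] → w = 0.23
R2 (z=31.0): warm=0.34, moderate=0.81; AND[min(a, b)] → w = 0.34
R3 (z=64.0): dim=0.45, moist=0.76; AND[min(a, b)] → w = 0.45
R4 (z=21.0): dim=0.45, warm=0.34; AND[min(a, b)] → w = 0.34
Weighted average = (0.23·78.0 + 0.34·31.0 + 0.45·64.0 + 0.34·21.0) / (0.23 + 0.34 + 0.45 + 0.34)
  = 64.4200 / 1.3600 = 47.37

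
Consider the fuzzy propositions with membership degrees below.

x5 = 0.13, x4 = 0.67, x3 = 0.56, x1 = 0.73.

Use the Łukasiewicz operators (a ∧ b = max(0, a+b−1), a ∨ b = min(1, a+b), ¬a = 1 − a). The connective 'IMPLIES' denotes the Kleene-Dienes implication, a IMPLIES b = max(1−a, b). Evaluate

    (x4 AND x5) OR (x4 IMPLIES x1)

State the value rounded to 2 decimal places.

x4 AND x5 = max(0, a+b−1) on (0.67, 0.13) = 0.00
x4 IMPLIES x1  [Kleene-Dienes: max(1−a, b)] with a=0.67, b=0.73 → 0.73
(x4 AND x5) OR (x4 IMPLIES x1) = min(1, a+b) on (0.00, 0.73) = 0.73

0.73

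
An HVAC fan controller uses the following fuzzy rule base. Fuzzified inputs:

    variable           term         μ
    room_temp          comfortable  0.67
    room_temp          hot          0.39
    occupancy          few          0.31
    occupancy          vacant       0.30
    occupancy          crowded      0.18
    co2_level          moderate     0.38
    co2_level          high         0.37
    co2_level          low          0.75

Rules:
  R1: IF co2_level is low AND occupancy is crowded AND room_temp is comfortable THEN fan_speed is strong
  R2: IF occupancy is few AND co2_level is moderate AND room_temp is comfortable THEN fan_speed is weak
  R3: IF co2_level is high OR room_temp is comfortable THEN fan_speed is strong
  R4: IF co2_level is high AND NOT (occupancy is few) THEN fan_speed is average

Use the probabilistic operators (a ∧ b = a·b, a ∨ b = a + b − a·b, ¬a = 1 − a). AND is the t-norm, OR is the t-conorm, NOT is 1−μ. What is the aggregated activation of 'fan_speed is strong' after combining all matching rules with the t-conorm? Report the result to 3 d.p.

R1: low=0.75, crowded=0.18, comfortable=0.67; AND[a·b] → w = 0.0905
R2: few=0.31, moderate=0.38, comfortable=0.67; AND[a·b] → w = 0.0789
R3: high=0.37, comfortable=0.67; OR[a + b − a·b] → w = 0.7921
R4: high=0.37, ¬few=1−0.31=0.69; AND[a·b] → w = 0.2553
Rules with consequent 'strong': {R1, R3} → strengths 0.0905, 0.7921
Aggregate via t-conorm [a + b − a·b]: 0.8109

0.811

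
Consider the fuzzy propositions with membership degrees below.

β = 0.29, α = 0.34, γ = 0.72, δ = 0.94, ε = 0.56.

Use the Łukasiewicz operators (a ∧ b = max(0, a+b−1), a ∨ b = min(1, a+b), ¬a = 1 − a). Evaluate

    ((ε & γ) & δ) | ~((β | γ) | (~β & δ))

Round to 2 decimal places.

0.22

ε & γ = max(0, a+b−1) on (0.56, 0.72) = 0.28
(ε & γ) & δ = max(0, a+b−1) on (0.28, 0.94) = 0.22
β | γ = min(1, a+b) on (0.29, 0.72) = 1.00
~β = 1 − 0.29 = 0.71
~β & δ = max(0, a+b−1) on (0.71, 0.94) = 0.65
(β | γ) | (~β & δ) = min(1, a+b) on (1.00, 0.65) = 1.00
~((β | γ) | (~β & δ)) = 1 − 1.00 = 0.00
((ε & γ) & δ) | ~((β | γ) | (~β & δ)) = min(1, a+b) on (0.22, 0.00) = 0.22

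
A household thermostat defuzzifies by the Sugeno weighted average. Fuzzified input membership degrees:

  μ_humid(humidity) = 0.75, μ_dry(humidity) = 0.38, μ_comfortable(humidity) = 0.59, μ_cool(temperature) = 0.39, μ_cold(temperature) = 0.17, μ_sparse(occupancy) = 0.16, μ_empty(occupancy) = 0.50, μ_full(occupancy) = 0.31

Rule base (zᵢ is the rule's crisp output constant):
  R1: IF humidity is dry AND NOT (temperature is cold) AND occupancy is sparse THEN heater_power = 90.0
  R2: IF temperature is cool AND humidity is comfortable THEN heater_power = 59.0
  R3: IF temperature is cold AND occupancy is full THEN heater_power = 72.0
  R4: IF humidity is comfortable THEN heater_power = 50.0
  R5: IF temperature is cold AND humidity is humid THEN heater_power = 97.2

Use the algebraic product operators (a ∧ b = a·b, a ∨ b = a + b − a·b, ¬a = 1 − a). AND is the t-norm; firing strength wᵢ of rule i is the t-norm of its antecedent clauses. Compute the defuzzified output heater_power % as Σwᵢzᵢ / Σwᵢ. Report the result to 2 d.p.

60.72

R1 (z=90.0): dry=0.38, ¬cold=1−0.17=0.83, sparse=0.16; AND[a·b] → w = 0.0505
R2 (z=59.0): cool=0.39, comfortable=0.59; AND[a·b] → w = 0.2301
R3 (z=72.0): cold=0.17, full=0.31; AND[a·b] → w = 0.0527
R4 (z=50.0): comfortable=0.59 → w = 0.5900
R5 (z=97.2): cold=0.17, humid=0.75; AND[a·b] → w = 0.1275
Weighted average = (0.0505·90.0 + 0.2301·59.0 + 0.0527·72.0 + 0.5900·50.0 + 0.1275·97.2) / (0.0505 + 0.2301 + 0.0527 + 0.5900 + 0.1275)
  = 63.8051 / 1.0508 = 60.72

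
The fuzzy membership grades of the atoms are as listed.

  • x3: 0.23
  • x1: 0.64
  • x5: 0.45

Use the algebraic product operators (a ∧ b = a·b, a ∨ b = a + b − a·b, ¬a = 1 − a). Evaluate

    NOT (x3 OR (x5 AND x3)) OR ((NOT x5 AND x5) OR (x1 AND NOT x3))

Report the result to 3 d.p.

0.882

x5 AND x3 = a·b on (0.4500, 0.2300) = 0.1035
x3 OR (x5 AND x3) = a + b − a·b on (0.2300, 0.1035) = 0.3097
NOT (x3 OR (x5 AND x3)) = 1 − 0.3097 = 0.6903
NOT x5 = 1 − 0.4500 = 0.5500
NOT x5 AND x5 = a·b on (0.5500, 0.4500) = 0.2475
NOT x3 = 1 − 0.2300 = 0.7700
x1 AND NOT x3 = a·b on (0.6400, 0.7700) = 0.4928
(NOT x5 AND x5) OR (x1 AND NOT x3) = a + b − a·b on (0.2475, 0.4928) = 0.6183
NOT (x3 OR (x5 AND x3)) OR ((NOT x5 AND x5) OR (x1 AND NOT x3)) = a + b − a·b on (0.6903, 0.6183) = 0.8818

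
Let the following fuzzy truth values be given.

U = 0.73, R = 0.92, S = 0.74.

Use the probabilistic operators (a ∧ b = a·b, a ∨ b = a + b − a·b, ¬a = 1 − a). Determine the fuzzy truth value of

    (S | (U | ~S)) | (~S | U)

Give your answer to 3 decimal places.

~S = 1 − 0.7400 = 0.2600
U | ~S = a + b − a·b on (0.7300, 0.2600) = 0.8002
S | (U | ~S) = a + b − a·b on (0.7400, 0.8002) = 0.9481
~S = 1 − 0.7400 = 0.2600
~S | U = a + b − a·b on (0.2600, 0.7300) = 0.8002
(S | (U | ~S)) | (~S | U) = a + b − a·b on (0.9481, 0.8002) = 0.9896

0.990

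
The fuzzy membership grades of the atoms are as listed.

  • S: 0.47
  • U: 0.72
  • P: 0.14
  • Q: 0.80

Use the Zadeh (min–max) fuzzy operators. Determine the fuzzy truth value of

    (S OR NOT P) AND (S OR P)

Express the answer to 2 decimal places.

0.47

NOT P = 1 − 0.14 = 0.86
S OR NOT P = max(a, b) on (0.47, 0.86) = 0.86
S OR P = max(a, b) on (0.47, 0.14) = 0.47
(S OR NOT P) AND (S OR P) = min(a, b) on (0.86, 0.47) = 0.47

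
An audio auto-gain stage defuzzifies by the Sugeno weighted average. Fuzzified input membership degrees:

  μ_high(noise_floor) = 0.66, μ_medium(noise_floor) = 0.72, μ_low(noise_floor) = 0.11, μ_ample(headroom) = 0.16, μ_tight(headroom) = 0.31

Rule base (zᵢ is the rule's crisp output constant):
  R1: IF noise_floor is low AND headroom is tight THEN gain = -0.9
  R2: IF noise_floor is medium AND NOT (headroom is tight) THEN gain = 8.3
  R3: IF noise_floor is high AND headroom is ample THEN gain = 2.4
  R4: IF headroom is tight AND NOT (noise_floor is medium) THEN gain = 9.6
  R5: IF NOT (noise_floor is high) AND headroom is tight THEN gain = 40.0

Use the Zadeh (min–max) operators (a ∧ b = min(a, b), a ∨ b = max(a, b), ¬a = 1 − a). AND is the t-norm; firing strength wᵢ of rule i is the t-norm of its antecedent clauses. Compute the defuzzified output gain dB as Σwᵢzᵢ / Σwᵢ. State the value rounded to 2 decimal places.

13.61

R1 (z=-0.9): low=0.11, tight=0.31; AND[min(a, b)] → w = 0.11
R2 (z=8.3): medium=0.72, ¬tight=1−0.31=0.69; AND[min(a, b)] → w = 0.69
R3 (z=2.4): high=0.66, ample=0.16; AND[min(a, b)] → w = 0.16
R4 (z=9.6): tight=0.31, ¬medium=1−0.72=0.28; AND[min(a, b)] → w = 0.28
R5 (z=40.0): ¬high=1−0.66=0.34, tight=0.31; AND[min(a, b)] → w = 0.31
Weighted average = (0.11·-0.9 + 0.69·8.3 + 0.16·2.4 + 0.28·9.6 + 0.31·40.0) / (0.11 + 0.69 + 0.16 + 0.28 + 0.31)
  = 21.1000 / 1.5500 = 13.61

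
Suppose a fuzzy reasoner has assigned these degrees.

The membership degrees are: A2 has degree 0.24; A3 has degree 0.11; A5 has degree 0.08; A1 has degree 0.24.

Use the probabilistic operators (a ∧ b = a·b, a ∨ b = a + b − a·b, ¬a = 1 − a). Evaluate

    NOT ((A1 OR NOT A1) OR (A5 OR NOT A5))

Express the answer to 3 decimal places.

0.013

NOT A1 = 1 − 0.2400 = 0.7600
A1 OR NOT A1 = a + b − a·b on (0.2400, 0.7600) = 0.8176
NOT A5 = 1 − 0.0800 = 0.9200
A5 OR NOT A5 = a + b − a·b on (0.0800, 0.9200) = 0.9264
(A1 OR NOT A1) OR (A5 OR NOT A5) = a + b − a·b on (0.8176, 0.9264) = 0.9866
NOT ((A1 OR NOT A1) OR (A5 OR NOT A5)) = 1 − 0.9866 = 0.0134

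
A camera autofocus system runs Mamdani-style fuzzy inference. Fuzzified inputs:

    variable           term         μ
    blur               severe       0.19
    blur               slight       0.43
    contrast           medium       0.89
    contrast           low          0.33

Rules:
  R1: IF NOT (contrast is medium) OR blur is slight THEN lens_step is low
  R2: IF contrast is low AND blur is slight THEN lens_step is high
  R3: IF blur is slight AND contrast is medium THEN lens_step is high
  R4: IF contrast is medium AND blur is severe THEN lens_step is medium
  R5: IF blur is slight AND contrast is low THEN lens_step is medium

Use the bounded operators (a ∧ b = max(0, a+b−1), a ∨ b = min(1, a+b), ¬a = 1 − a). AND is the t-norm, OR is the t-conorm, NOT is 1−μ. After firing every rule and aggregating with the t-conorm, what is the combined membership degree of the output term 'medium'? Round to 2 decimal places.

0.08

R1: ¬medium=1−0.89=0.11, slight=0.43; OR[min(1, a+b)] → w = 0.54
R2: low=0.33, slight=0.43; AND[max(0, a+b−1)] → w = 0.00
R3: slight=0.43, medium=0.89; AND[max(0, a+b−1)] → w = 0.32
R4: medium=0.89, severe=0.19; AND[max(0, a+b−1)] → w = 0.08
R5: slight=0.43, low=0.33; AND[max(0, a+b−1)] → w = 0.00
Rules with consequent 'medium': {R4, R5} → strengths 0.08, 0.00
Aggregate via t-conorm [min(1, a+b)]: 0.08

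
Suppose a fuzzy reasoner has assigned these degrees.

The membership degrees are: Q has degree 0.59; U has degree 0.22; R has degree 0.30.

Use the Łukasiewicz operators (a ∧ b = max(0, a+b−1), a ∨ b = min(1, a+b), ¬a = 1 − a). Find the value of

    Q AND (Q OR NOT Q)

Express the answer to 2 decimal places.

NOT Q = 1 − 0.59 = 0.41
Q OR NOT Q = min(1, a+b) on (0.59, 0.41) = 1.00
Q AND (Q OR NOT Q) = max(0, a+b−1) on (0.59, 1.00) = 0.59

0.59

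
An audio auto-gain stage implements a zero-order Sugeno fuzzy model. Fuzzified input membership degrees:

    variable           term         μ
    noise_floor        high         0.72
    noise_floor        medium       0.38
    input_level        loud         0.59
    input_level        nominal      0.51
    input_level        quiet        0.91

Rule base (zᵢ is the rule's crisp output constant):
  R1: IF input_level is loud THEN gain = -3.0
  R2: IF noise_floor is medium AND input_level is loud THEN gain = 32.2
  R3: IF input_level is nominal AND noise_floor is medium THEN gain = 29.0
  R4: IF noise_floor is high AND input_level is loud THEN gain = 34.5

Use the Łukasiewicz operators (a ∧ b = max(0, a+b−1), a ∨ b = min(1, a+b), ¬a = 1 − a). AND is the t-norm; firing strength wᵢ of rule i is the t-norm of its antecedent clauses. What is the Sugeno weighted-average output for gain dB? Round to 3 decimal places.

9.917

R1 (z=-3.0): loud=0.59 → w = 0.59
R2 (z=32.2): medium=0.38, loud=0.59; AND[max(0, a+b−1)] → w = 0.00
R3 (z=29.0): nominal=0.51, medium=0.38; AND[max(0, a+b−1)] → w = 0.00
R4 (z=34.5): high=0.72, loud=0.59; AND[max(0, a+b−1)] → w = 0.31
Weighted average = (0.59·-3.0 + 0.00·32.2 + 0.00·29.0 + 0.31·34.5) / (0.59 + 0.00 + 0.00 + 0.31)
  = 8.9250 / 0.9000 = 9.917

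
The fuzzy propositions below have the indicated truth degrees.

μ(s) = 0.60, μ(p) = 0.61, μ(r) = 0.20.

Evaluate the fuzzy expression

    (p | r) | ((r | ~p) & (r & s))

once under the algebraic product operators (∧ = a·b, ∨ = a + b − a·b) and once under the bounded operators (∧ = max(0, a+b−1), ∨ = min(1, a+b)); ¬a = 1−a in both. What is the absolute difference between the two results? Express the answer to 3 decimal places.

Under algebraic product:
  p | r = a + b − a·b on (0.6100, 0.2000) = 0.6880
  ~p = 1 − 0.6100 = 0.3900
  r | ~p = a + b − a·b on (0.2000, 0.3900) = 0.5120
  r & s = a·b on (0.2000, 0.6000) = 0.1200
  (r | ~p) & (r & s) = a·b on (0.5120, 0.1200) = 0.0614
  (p | r) | ((r | ~p) & (r & s)) = a + b − a·b on (0.6880, 0.0614) = 0.7072
  → value = 0.7072
Under bounded:
  p | r = min(1, a+b) on (0.61, 0.20) = 0.81
  ~p = 1 − 0.61 = 0.39
  r | ~p = min(1, a+b) on (0.20, 0.39) = 0.59
  r & s = max(0, a+b−1) on (0.20, 0.60) = 0.00
  (r | ~p) & (r & s) = max(0, a+b−1) on (0.59, 0.00) = 0.00
  (p | r) | ((r | ~p) & (r & s)) = min(1, a+b) on (0.81, 0.00) = 0.81
  → value = 0.8100
|0.7072 − 0.8100| = 0.103

0.103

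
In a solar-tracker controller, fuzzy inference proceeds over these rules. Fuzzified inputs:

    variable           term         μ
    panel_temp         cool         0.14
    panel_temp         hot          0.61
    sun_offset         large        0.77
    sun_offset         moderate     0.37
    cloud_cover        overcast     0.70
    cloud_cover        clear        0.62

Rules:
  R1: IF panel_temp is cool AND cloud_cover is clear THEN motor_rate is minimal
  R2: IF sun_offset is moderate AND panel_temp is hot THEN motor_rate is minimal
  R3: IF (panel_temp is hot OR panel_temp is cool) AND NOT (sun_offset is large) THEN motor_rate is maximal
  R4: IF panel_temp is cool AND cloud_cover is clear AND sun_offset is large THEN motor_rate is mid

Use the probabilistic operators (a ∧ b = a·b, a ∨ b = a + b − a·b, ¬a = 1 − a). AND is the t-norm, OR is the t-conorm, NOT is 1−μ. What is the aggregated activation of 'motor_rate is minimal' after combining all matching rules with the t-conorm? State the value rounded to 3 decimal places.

R1: cool=0.14, clear=0.62; AND[a·b] → w = 0.0868
R2: moderate=0.37, hot=0.61; AND[a·b] → w = 0.2257
R3: (hot=0.61 OR cool=0.14) = 0.6646; AND[a·b] with ¬large=1−0.77=0.23 → w = 0.1529
R4: cool=0.14, clear=0.62, large=0.77; AND[a·b] → w = 0.0668
Rules with consequent 'minimal': {R1, R2} → strengths 0.0868, 0.2257
Aggregate via t-conorm [a + b − a·b]: 0.2929

0.293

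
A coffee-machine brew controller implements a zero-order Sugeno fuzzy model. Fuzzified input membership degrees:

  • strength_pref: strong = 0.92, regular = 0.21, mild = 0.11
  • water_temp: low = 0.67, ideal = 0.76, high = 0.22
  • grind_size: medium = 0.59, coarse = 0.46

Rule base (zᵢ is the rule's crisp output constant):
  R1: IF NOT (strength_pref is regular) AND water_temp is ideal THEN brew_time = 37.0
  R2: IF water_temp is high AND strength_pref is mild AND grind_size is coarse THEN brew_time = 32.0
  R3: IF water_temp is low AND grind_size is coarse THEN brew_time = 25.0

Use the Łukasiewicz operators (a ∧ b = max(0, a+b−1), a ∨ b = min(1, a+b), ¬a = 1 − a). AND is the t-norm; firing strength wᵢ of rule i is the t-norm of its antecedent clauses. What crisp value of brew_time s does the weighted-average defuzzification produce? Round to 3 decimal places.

R1 (z=37.0): ¬regular=1−0.21=0.79, ideal=0.76; AND[max(0, a+b−1)] → w = 0.55
R2 (z=32.0): high=0.22, mild=0.11, coarse=0.46; AND[max(0, a+b−1)] → w = 0.00
R3 (z=25.0): low=0.67, coarse=0.46; AND[max(0, a+b−1)] → w = 0.13
Weighted average = (0.55·37.0 + 0.00·32.0 + 0.13·25.0) / (0.55 + 0.00 + 0.13)
  = 23.6000 / 0.6800 = 34.706

34.706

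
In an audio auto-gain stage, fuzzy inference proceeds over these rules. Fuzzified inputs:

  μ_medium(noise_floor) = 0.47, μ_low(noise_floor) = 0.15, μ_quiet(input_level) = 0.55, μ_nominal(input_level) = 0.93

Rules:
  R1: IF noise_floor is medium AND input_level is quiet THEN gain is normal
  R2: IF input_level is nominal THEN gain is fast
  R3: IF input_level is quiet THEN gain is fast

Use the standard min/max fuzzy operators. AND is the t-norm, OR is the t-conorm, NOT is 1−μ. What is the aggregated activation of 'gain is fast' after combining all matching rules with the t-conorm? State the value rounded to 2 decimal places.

R1: medium=0.47, quiet=0.55; AND[min(a, b)] → w = 0.47
R2: nominal=0.93 → w = 0.93
R3: quiet=0.55 → w = 0.55
Rules with consequent 'fast': {R2, R3} → strengths 0.93, 0.55
Aggregate via t-conorm [max(a, b)]: 0.93

0.93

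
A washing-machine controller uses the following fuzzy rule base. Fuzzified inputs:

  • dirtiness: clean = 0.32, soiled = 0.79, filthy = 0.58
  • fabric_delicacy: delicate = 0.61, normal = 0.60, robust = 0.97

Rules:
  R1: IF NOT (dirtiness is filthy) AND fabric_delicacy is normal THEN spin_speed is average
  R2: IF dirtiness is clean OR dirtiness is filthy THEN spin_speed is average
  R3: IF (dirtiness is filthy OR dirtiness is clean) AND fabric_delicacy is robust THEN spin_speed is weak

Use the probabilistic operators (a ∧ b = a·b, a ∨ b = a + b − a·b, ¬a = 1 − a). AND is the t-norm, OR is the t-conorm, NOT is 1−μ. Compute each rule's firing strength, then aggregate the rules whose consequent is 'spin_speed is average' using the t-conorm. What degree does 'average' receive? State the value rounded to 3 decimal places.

0.786

R1: ¬filthy=1−0.58=0.42, normal=0.60; AND[a·b] → w = 0.2520
R2: clean=0.32, filthy=0.58; OR[a + b − a·b] → w = 0.7144
R3: (filthy=0.58 OR clean=0.32) = 0.7144; AND[a·b] with robust=0.97 → w = 0.6930
Rules with consequent 'average': {R1, R2} → strengths 0.2520, 0.7144
Aggregate via t-conorm [a + b − a·b]: 0.7864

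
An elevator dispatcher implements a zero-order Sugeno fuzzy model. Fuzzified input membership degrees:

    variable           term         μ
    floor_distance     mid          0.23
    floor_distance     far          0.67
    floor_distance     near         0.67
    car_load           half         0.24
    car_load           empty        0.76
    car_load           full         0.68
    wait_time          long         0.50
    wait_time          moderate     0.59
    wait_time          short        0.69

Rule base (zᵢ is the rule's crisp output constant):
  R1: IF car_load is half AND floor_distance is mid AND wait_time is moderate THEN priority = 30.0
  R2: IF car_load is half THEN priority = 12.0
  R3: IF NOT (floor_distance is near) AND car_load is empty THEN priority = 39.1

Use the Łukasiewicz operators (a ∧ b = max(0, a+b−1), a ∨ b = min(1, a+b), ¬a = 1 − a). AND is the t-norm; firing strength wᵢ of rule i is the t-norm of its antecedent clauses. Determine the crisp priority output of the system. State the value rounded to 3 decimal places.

R1 (z=30.0): half=0.24, mid=0.23, moderate=0.59; AND[max(0, a+b−1)] → w = 0.00
R2 (z=12.0): half=0.24 → w = 0.24
R3 (z=39.1): ¬near=1−0.67=0.33, empty=0.76; AND[max(0, a+b−1)] → w = 0.09
Weighted average = (0.00·30.0 + 0.24·12.0 + 0.09·39.1) / (0.00 + 0.24 + 0.09)
  = 6.3990 / 0.3300 = 19.391

19.391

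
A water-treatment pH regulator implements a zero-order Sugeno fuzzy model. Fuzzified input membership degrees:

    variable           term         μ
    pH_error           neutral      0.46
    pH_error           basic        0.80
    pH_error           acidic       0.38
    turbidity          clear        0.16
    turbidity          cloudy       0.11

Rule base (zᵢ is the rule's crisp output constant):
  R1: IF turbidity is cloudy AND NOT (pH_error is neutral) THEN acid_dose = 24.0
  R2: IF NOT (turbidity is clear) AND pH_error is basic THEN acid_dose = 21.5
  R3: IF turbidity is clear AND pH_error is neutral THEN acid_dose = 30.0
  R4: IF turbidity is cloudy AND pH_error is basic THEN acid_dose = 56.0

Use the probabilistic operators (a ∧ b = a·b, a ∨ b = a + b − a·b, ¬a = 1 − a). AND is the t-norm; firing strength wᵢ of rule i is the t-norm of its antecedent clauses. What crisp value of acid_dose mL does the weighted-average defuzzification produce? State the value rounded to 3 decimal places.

25.767

R1 (z=24.0): cloudy=0.11, ¬neutral=1−0.46=0.54; AND[a·b] → w = 0.0594
R2 (z=21.5): ¬clear=1−0.16=0.84, basic=0.80; AND[a·b] → w = 0.6720
R3 (z=30.0): clear=0.16, neutral=0.46; AND[a·b] → w = 0.0736
R4 (z=56.0): cloudy=0.11, basic=0.80; AND[a·b] → w = 0.0880
Weighted average = (0.0594·24.0 + 0.6720·21.5 + 0.0736·30.0 + 0.0880·56.0) / (0.0594 + 0.6720 + 0.0736 + 0.0880)
  = 23.0096 / 0.8930 = 25.767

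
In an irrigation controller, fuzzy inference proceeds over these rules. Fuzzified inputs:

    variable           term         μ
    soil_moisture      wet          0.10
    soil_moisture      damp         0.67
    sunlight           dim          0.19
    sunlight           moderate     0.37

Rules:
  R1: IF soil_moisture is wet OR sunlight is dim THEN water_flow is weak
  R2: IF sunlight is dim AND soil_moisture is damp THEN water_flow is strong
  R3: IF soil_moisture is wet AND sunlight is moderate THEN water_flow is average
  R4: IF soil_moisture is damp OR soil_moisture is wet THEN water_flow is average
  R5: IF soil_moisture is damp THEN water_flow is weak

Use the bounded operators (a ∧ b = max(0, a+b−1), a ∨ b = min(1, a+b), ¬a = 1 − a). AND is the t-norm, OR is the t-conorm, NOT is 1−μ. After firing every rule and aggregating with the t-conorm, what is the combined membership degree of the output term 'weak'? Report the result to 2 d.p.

R1: wet=0.10, dim=0.19; OR[min(1, a+b)] → w = 0.29
R2: dim=0.19, damp=0.67; AND[max(0, a+b−1)] → w = 0.00
R3: wet=0.10, moderate=0.37; AND[max(0, a+b−1)] → w = 0.00
R4: damp=0.67, wet=0.10; OR[min(1, a+b)] → w = 0.77
R5: damp=0.67 → w = 0.67
Rules with consequent 'weak': {R1, R5} → strengths 0.29, 0.67
Aggregate via t-conorm [min(1, a+b)]: 0.96

0.96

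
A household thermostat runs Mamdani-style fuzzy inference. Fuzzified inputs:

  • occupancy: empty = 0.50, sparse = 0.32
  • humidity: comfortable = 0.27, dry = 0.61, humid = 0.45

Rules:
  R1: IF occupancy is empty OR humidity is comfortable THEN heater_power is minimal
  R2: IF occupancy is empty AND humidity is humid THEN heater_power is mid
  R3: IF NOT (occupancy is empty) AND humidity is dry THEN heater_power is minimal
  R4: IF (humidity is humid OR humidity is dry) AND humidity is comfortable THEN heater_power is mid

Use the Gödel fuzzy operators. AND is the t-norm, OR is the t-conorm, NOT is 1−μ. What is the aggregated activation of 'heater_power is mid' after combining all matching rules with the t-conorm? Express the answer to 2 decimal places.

R1: empty=0.50, comfortable=0.27; OR[max(a, b)] → w = 0.50
R2: empty=0.50, humid=0.45; AND[min(a, b)] → w = 0.45
R3: ¬empty=1−0.50=0.50, dry=0.61; AND[min(a, b)] → w = 0.50
R4: (humid=0.45 OR dry=0.61) = 0.61; AND[min(a, b)] with comfortable=0.27 → w = 0.27
Rules with consequent 'mid': {R2, R4} → strengths 0.45, 0.27
Aggregate via t-conorm [max(a, b)]: 0.45

0.45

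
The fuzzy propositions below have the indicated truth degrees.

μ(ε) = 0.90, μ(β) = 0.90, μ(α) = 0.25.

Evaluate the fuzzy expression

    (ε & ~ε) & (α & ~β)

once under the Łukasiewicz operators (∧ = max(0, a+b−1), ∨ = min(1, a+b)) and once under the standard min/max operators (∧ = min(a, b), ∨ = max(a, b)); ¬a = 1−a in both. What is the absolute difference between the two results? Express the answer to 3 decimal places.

0.100

Under Łukasiewicz:
  ~ε = 1 − 0.90 = 0.10
  ε & ~ε = max(0, a+b−1) on (0.90, 0.10) = 0.00
  ~β = 1 − 0.90 = 0.10
  α & ~β = max(0, a+b−1) on (0.25, 0.10) = 0.00
  (ε & ~ε) & (α & ~β) = max(0, a+b−1) on (0.00, 0.00) = 0.00
  → value = 0.0000
Under standard min/max:
  ~ε = 1 − 0.90 = 0.10
  ε & ~ε = min(a, b) on (0.90, 0.10) = 0.10
  ~β = 1 − 0.90 = 0.10
  α & ~β = min(a, b) on (0.25, 0.10) = 0.10
  (ε & ~ε) & (α & ~β) = min(a, b) on (0.10, 0.10) = 0.10
  → value = 0.1000
|0.0000 − 0.1000| = 0.100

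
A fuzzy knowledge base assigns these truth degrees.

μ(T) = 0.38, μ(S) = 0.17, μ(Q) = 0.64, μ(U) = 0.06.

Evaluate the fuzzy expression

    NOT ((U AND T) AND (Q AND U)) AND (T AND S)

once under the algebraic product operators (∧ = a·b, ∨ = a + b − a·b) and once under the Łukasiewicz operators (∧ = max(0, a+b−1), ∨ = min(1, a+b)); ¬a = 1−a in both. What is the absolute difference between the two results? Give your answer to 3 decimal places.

Under algebraic product:
  U AND T = a·b on (0.0600, 0.3800) = 0.0228
  Q AND U = a·b on (0.6400, 0.0600) = 0.0384
  (U AND T) AND (Q AND U) = a·b on (0.0228, 0.0384) = 0.0009
  NOT ((U AND T) AND (Q AND U)) = 1 − 0.0009 = 0.9991
  T AND S = a·b on (0.3800, 0.1700) = 0.0646
  NOT ((U AND T) AND (Q AND U)) AND (T AND S) = a·b on (0.9991, 0.0646) = 0.0645
  → value = 0.0645
Under Łukasiewicz:
  U AND T = max(0, a+b−1) on (0.06, 0.38) = 0.00
  Q AND U = max(0, a+b−1) on (0.64, 0.06) = 0.00
  (U AND T) AND (Q AND U) = max(0, a+b−1) on (0.00, 0.00) = 0.00
  NOT ((U AND T) AND (Q AND U)) = 1 − 0.00 = 1.00
  T AND S = max(0, a+b−1) on (0.38, 0.17) = 0.00
  NOT ((U AND T) AND (Q AND U)) AND (T AND S) = max(0, a+b−1) on (1.00, 0.00) = 0.00
  → value = 0.0000
|0.0645 − 0.0000| = 0.065

0.065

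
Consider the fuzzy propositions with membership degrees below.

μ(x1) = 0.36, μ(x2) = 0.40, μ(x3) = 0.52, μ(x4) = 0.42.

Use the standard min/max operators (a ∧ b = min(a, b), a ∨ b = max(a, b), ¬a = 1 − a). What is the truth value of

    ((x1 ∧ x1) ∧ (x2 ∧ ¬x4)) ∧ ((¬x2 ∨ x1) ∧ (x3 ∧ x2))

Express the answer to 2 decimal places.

0.36

x1 ∧ x1 = min(a, b) on (0.36, 0.36) = 0.36
¬x4 = 1 − 0.42 = 0.58
x2 ∧ ¬x4 = min(a, b) on (0.40, 0.58) = 0.40
(x1 ∧ x1) ∧ (x2 ∧ ¬x4) = min(a, b) on (0.36, 0.40) = 0.36
¬x2 = 1 − 0.40 = 0.60
¬x2 ∨ x1 = max(a, b) on (0.60, 0.36) = 0.60
x3 ∧ x2 = min(a, b) on (0.52, 0.40) = 0.40
(¬x2 ∨ x1) ∧ (x3 ∧ x2) = min(a, b) on (0.60, 0.40) = 0.40
((x1 ∧ x1) ∧ (x2 ∧ ¬x4)) ∧ ((¬x2 ∨ x1) ∧ (x3 ∧ x2)) = min(a, b) on (0.36, 0.40) = 0.36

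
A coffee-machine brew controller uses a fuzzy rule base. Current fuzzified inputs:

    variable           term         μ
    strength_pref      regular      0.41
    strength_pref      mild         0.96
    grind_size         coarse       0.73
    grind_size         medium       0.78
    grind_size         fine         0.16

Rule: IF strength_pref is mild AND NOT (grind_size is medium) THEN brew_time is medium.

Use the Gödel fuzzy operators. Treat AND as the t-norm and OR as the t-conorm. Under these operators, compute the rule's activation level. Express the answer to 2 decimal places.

0.22

firing strength: mild=0.96, ¬medium=1−0.78=0.22; AND[min(a, b)] → w = 0.22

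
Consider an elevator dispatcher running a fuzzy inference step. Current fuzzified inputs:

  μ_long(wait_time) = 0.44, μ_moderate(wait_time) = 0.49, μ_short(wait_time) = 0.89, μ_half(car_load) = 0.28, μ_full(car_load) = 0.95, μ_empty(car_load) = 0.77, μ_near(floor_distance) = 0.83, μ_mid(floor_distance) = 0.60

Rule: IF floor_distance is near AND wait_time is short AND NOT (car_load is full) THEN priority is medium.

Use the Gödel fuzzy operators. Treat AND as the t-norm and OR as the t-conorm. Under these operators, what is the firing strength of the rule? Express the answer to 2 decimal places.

0.05

firing strength: near=0.83, short=0.89, ¬full=1−0.95=0.05; AND[min(a, b)] → w = 0.05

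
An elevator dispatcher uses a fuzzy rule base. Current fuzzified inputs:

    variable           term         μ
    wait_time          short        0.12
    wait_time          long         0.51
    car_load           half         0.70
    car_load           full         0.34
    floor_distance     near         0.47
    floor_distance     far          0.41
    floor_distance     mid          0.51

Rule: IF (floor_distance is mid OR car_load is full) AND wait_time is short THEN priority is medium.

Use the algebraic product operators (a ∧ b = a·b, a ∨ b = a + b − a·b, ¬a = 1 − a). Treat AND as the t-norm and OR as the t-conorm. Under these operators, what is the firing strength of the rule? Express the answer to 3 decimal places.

firing strength: (mid=0.51 OR full=0.34) = 0.6766; AND[a·b] with short=0.12 → w = 0.0812

0.081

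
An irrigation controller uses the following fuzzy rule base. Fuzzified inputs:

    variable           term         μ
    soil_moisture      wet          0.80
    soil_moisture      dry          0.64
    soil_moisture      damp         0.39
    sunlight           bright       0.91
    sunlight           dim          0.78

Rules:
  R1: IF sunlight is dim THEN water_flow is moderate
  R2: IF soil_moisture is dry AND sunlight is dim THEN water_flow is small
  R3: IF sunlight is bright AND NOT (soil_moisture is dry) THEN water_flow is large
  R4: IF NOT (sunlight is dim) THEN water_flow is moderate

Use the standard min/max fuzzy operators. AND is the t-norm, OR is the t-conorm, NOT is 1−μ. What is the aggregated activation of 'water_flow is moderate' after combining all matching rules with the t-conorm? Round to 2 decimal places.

0.78

R1: dim=0.78 → w = 0.78
R2: dry=0.64, dim=0.78; AND[min(a, b)] → w = 0.64
R3: bright=0.91, ¬dry=1−0.64=0.36; AND[min(a, b)] → w = 0.36
R4: ¬dim=1−0.78=0.22 → w = 0.22
Rules with consequent 'moderate': {R1, R4} → strengths 0.78, 0.22
Aggregate via t-conorm [max(a, b)]: 0.78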